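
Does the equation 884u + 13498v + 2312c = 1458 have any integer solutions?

gcd(13498, 884):
  13498 = 15*884 + 238
  884 = 3*238 + 170
  238 = 1*170 + 68
  170 = 2*68 + 34
  68 = 2*34
so gcd(13498, 884) = 34.
gcd(34, 2312) = 34.
34 does not divide 1458 (remainder 30), so no integer solutions.

no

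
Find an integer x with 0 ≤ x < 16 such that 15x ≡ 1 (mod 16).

gcd(16, 15) = 1.
By Bézout, 15×(-1) + 16×(1) = 1.
So 15×-1 ≡ 1 (mod 16), and -1 mod 16 = 15.

15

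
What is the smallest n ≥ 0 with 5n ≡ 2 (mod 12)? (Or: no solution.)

gcd(12, 5) = 1.
1 divides 2, so solutions exist.
By Bézout, 5*(5) + 12*(-2) = 1.
So 5*(5) ≡ 1 (mod 12); multiply by 2: n ≡ 10 (mod 12).
Smallest nonnegative: n = 10 mod 12 = 10.

10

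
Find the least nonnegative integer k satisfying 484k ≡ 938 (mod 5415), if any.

gcd(5415, 484) = 1.
1 divides 938, so solutions exist.
By Bézout, 484×(1309) + 5415×(-117) = 1.
So 484×(1309) ≡ 1 (mod 5415); multiply by 938: k ≡ 1227842 (mod 5415).
Smallest nonnegative: k = 1227842 mod 5415 = 4052.

4052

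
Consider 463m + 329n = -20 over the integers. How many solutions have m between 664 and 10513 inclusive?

30

gcd(463, 329):
  463 = 1×329 + 134
  329 = 2×134 + 61
  134 = 2×61 + 12
  61 = 5×12 + 1
  12 = 12×1
so gcd(463, 329) = 1.
Back-substitute for Bézout coefficients:
  1 = 61 - 5×12
  ... = 463×(-27) + 329×(38)
Scale by -20: particular solution (540, -760); reduce m mod 329: (211, -297).
General solution: m = 211 + 329t, n = -297 - 463t for integer t.
664 ≤ 211 + 329t ≤ 10513 gives t ∈ [2, 31], which is 30 values.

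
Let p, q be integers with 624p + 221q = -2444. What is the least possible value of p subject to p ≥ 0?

gcd(624, 221) = 13.
13 divides -2444, so solutions exist.
By Bézout, 624·(-6) + 221·(17) = 13.
Scale by -2444/13 = -188: (p₀, q₀) = (1128, -3196).
General solution: p = 1128 + 17t, q = -3196 - 48t for integer t.
p ≥ 0: smallest is 1128 mod 17 = 6 (at t = -66), with q = -28.

6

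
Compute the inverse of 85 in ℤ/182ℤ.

gcd(182, 85):
  182 = 2×85 + 12
  85 = 7×12 + 1
  12 = 12×1
so gcd(182, 85) = 1.
Back-substitute for Bézout coefficients:
  1 = 85 - 7×12
  ... = 85×(15) + 182×(-7)
So 85×15 ≡ 1 (mod 182), and 15 mod 182 = 15.

15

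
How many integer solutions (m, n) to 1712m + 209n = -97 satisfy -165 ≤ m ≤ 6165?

30

gcd(1712, 209) = 1  (1712 = 8×209 + 40, 209 = 5×40 + 9, 40 = 4×9 + 4, 9 = 2×4 + 1, 4 = 4×1).
Back-substituting, 1712×(-47) + 209×(385) = 1.
Scale by -97: particular solution (4559, -37345); reduce m mod 209: (170, -1393).
General solution: m = 170 + 209t, n = -1393 - 1712t for integer t.
-165 ≤ 170 + 209t ≤ 6165 gives t ∈ [-1, 28], which is 30 values.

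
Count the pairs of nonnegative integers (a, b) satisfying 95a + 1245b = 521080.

22

gcd(1245, 95):
  1245 = 13×95 + 10
  95 = 9×10 + 5
  10 = 2×5
so gcd(1245, 95) = 5.
Back-substitute for Bézout coefficients:
  5 = 95 - 9×10
  ... = 95×(118) + 1245×(-9)
Scale by 104216: one solution is (12297488, -937944). Reduce a mod 249: (125, 409).
General: a = 125 + 249t, b = 409 - 19t.
a ≥ 0 ⇒ t ≥ 0; b ≥ 0 ⇒ t ≤ 21. So t ∈ [0, 21]: 22 solutions.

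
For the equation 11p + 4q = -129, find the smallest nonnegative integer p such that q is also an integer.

gcd(11, 4) = 1  (11 = 2×4 + 3, 4 = 1×3 + 1, 3 = 3×1).
1 divides -129, so solutions exist.
Back-substituting, 11×(-1) + 4×(3) = 1.
Scale by -129/1 = -129: (p₀, q₀) = (129, -387).
General solution: p = 129 + 4t, q = -387 - 11t for integer t.
p ≥ 0: smallest is 129 mod 4 = 1 (at t = -32), with q = -35.

1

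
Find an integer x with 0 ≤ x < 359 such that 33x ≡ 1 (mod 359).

gcd(359, 33) = 1.
By Bézout, 33×(-87) + 359×(8) = 1.
So 33×-87 ≡ 1 (mod 359), and -87 mod 359 = 272.

272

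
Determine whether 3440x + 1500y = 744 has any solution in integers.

no

gcd(3440, 1500) = 20.
20 does not divide 744 (remainder 4), so no integer solutions.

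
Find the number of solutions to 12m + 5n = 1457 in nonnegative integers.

25

gcd(12, 5):
  12 = 2·5 + 2
  5 = 2·2 + 1
  2 = 2·1
so gcd(12, 5) = 1.
Back-substitute for Bézout coefficients:
  1 = 5 - 2·2
  ... = 12·(-2) + 5·(5)
Scale by 1457: one solution is (-2914, 7285). Reduce m mod 5: (1, 289).
General: m = 1 + 5t, n = 289 - 12t.
m ≥ 0 ⇒ t ≥ 0; n ≥ 0 ⇒ t ≤ 24. So t ∈ [0, 24]: 25 solutions.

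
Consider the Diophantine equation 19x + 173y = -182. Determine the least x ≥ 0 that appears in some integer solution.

127

gcd(173, 19) = 1.
1 divides -182, so solutions exist.
By Bézout, 19·(82) + 173·(-9) = 1.
Scale by -182/1 = -182: (x₀, y₀) = (-14924, 1638).
General solution: x = -14924 + 173t, y = 1638 - 19t for integer t.
x ≥ 0: smallest is -14924 mod 173 = 127 (at t = 87), with y = -15.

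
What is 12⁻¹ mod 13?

12

gcd(13, 12) = 1  (13 = 1×12 + 1, 12 = 12×1).
Back-substituting, 12×(-1) + 13×(1) = 1.
So 12×-1 ≡ 1 (mod 13), and -1 mod 13 = 12.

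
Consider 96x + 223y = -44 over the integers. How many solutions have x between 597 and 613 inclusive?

0

gcd(223, 96) = 1  (223 = 2×96 + 31, 96 = 3×31 + 3, 31 = 10×3 + 1, 3 = 3×1).
Back-substituting, 96×(-72) + 223×(31) = 1.
Scale by -44: particular solution (3168, -1364); reduce x mod 223: (46, -20).
General solution: x = 46 + 223t, y = -20 - 96t for integer t.
597 ≤ 46 + 223t ≤ 613 gives t ∈ [3, 2], which is 0 values.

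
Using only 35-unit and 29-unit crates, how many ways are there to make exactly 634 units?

Need nonnegative integers with 35j + 29k = 634.
gcd(35, 29) = 1, and 35·(5) + 29·(-6) = 1.
So (j₀, k₀) = (3170, -3804); general j = 3170 + 29t, k = -3804 - 35t.
j ≥ 0 ⇒ t ≥ -109; k ≥ 0 ⇒ t ≤ -109. That's 1 value of t.

1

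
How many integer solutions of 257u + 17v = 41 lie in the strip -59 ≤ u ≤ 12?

5

gcd(257, 17) = 1.
By Bézout, 257×(-8) + 17×(121) = 1.
Particular solution: (12, -179).
General solution: u = 12 + 17t, v = -179 - 257t for integer t.
-59 ≤ 12 + 17t ≤ 12 gives t ∈ [-4, 0], which is 5 values.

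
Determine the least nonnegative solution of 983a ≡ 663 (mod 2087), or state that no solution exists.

334

gcd(2087, 983):
  2087 = 2*983 + 121
  983 = 8*121 + 15
  121 = 8*15 + 1
  15 = 15*1
so gcd(2087, 983) = 1.
1 divides 663, so solutions exist.
Back-substitute for Bézout coefficients:
  1 = 121 - 8*15
  ... = 983*(-138) + 2087*(65)
So 983*(-138) ≡ 1 (mod 2087); multiply by 663: a ≡ -91494 (mod 2087).
Smallest nonnegative: a = -91494 mod 2087 = 334.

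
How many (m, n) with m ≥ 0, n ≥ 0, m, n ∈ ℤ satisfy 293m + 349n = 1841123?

18

gcd(349, 293):
  349 = 1·293 + 56
  293 = 5·56 + 13
  56 = 4·13 + 4
  13 = 3·4 + 1
  4 = 4·1
so gcd(349, 293) = 1.
Back-substitute for Bézout coefficients:
  1 = 13 - 3·4
  ... = 293·(81) + 349·(-68)
Scale by 1841123: one solution is (149130963, -125196364). Reduce m mod 349: (122, 5173).
General: m = 122 + 349t, n = 5173 - 293t.
m ≥ 0 ⇒ t ≥ 0; n ≥ 0 ⇒ t ≤ 17. So t ∈ [0, 17]: 18 solutions.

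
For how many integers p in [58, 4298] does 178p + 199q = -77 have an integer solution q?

22

gcd(199, 178) = 1.
By Bézout, 178*(-19) + 199*(17) = 1.
Particular solution: (70, -63).
General solution: p = 70 + 199t, q = -63 - 178t for integer t.
58 ≤ 70 + 199t ≤ 4298 gives t ∈ [0, 21], which is 22 values.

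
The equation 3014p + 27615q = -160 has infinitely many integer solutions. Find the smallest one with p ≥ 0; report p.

27505

gcd(27615, 3014):
  27615 = 9×3014 + 489
  3014 = 6×489 + 80
  489 = 6×80 + 9
  80 = 8×9 + 8
  9 = 1×8 + 1
  8 = 8×1
so gcd(27615, 3014) = 1.
1 divides -160, so solutions exist.
Back-substitute for Bézout coefficients:
  1 = 9 - 1×8
  ... = 3014×(-3106) + 27615×(339)
Scale by -160/1 = -160: (p₀, q₀) = (496960, -54240).
General solution: p = 496960 + 27615t, q = -54240 - 3014t for integer t.
p ≥ 0: smallest is 496960 mod 27615 = 27505 (at t = -17), with q = -3002.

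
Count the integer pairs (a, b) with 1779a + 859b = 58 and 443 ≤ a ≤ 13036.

14

gcd(1779, 859) = 1  (1779 = 2·859 + 61, 859 = 14·61 + 5, 61 = 12·5 + 1, 5 = 5·1).
Back-substituting, 1779·(169) + 859·(-350) = 1.
Scale by 58: particular solution (9802, -20300); reduce a mod 859: (353, -731).
General solution: a = 353 + 859t, b = -731 - 1779t for integer t.
443 ≤ 353 + 859t ≤ 13036 gives t ∈ [1, 14], which is 14 values.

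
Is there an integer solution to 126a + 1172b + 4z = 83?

gcd(1172, 126) = 2  (1172 = 9*126 + 38, 126 = 3*38 + 12, 38 = 3*12 + 2, 12 = 6*2).
gcd(2, 4) = 2.
2 does not divide 83 (remainder 1), so no integer solutions.

no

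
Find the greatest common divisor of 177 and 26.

1

gcd(177, 26):
  177 = 6×26 + 21
  26 = 1×21 + 5
  21 = 4×5 + 1
  5 = 5×1
so gcd(177, 26) = 1.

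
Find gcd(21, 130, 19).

gcd(130, 21):
  130 = 6*21 + 4
  21 = 5*4 + 1
  4 = 4*1
so gcd(130, 21) = 1.
gcd(1, 19) = 1.

1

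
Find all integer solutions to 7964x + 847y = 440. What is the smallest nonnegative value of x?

gcd(7964, 847):
  7964 = 9×847 + 341
  847 = 2×341 + 165
  341 = 2×165 + 11
  165 = 15×11
so gcd(7964, 847) = 11.
11 divides 440, so solutions exist.
Back-substitute for Bézout coefficients:
  11 = 341 - 2×165
  ... = 7964×(5) + 847×(-47)
Scale by 440/11 = 40: (x₀, y₀) = (200, -1880).
General solution: x = 200 + 77t, y = -1880 - 724t for integer t.
x ≥ 0: smallest is 200 mod 77 = 46 (at t = -2), with y = -432.

46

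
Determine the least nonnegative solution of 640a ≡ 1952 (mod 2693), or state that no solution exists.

407

gcd(2693, 640) = 1  (2693 = 4*640 + 133, 640 = 4*133 + 108, 133 = 1*108 + 25, 108 = 4*25 + 8, 25 = 3*8 + 1, 8 = 8*1).
1 divides 1952, so solutions exist.
Back-substituting, 640*(-324) + 2693*(77) = 1.
So 640*(-324) ≡ 1 (mod 2693); multiply by 1952: a ≡ -632448 (mod 2693).
Smallest nonnegative: a = -632448 mod 2693 = 407.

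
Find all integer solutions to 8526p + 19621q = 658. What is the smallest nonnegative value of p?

gcd(19621, 8526) = 7  (19621 = 2*8526 + 2569, 8526 = 3*2569 + 819, 2569 = 3*819 + 112, 819 = 7*112 + 35, 112 = 3*35 + 7, 35 = 5*7).
7 divides 658, so solutions exist.
Back-substituting, 8526*(-527) + 19621*(229) = 7.
Scale by 658/7 = 94: (p₀, q₀) = (-49538, 21526).
General solution: p = -49538 + 2803t, q = 21526 - 1218t for integer t.
p ≥ 0: smallest is -49538 mod 2803 = 916 (at t = 18), with q = -398.

916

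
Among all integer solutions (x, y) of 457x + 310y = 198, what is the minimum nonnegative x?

gcd(457, 310):
  457 = 1·310 + 147
  310 = 2·147 + 16
  147 = 9·16 + 3
  16 = 5·3 + 1
  3 = 3·1
so gcd(457, 310) = 1.
1 divides 198, so solutions exist.
Back-substitute for Bézout coefficients:
  1 = 16 - 5·3
  ... = 457·(-97) + 310·(143)
Scale by 198/1 = 198: (x₀, y₀) = (-19206, 28314).
General solution: x = -19206 + 310t, y = 28314 - 457t for integer t.
x ≥ 0: smallest is -19206 mod 310 = 14 (at t = 62), with y = -20.

14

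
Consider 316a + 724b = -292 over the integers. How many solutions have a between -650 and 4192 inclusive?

27

gcd(724, 316) = 4.
By Bézout, 316·(55) + 724·(-24) = 4.
Particular solution: (148, -65).
General solution: a = 148 + 181t, b = -65 - 79t for integer t.
-650 ≤ 148 + 181t ≤ 4192 gives t ∈ [-4, 22], which is 27 values.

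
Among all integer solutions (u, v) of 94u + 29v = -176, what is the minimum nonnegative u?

8

gcd(94, 29):
  94 = 3*29 + 7
  29 = 4*7 + 1
  7 = 7*1
so gcd(94, 29) = 1.
1 divides -176, so solutions exist.
Back-substitute for Bézout coefficients:
  1 = 29 - 4*7
  ... = 94*(-4) + 29*(13)
Scale by -176/1 = -176: (u₀, v₀) = (704, -2288).
General solution: u = 704 + 29t, v = -2288 - 94t for integer t.
u ≥ 0: smallest is 704 mod 29 = 8 (at t = -24), with v = -32.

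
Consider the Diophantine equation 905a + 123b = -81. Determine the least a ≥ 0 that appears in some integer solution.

96

gcd(905, 123):
  905 = 7×123 + 44
  123 = 2×44 + 35
  44 = 1×35 + 9
  35 = 3×9 + 8
  9 = 1×8 + 1
  8 = 8×1
so gcd(905, 123) = 1.
1 divides -81, so solutions exist.
Back-substitute for Bézout coefficients:
  1 = 9 - 1×8
  ... = 905×(14) + 123×(-103)
Scale by -81/1 = -81: (a₀, b₀) = (-1134, 8343).
General solution: a = -1134 + 123t, b = 8343 - 905t for integer t.
a ≥ 0: smallest is -1134 mod 123 = 96 (at t = 10), with b = -707.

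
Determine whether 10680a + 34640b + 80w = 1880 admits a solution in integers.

gcd(34640, 10680) = 40.
gcd(40, 80) = 40.
40 divides 1880, so integer solutions exist.

yes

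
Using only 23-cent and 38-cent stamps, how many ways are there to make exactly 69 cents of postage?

1

Need nonnegative integers with 23j + 38k = 69.
gcd(23, 38) = 1, and 23·(5) + 38·(-3) = 1.
So (j₀, k₀) = (345, -207); general j = 345 + 38t, k = -207 - 23t.
j ≥ 0 ⇒ t ≥ -9; k ≥ 0 ⇒ t ≤ -9. That's 1 value of t.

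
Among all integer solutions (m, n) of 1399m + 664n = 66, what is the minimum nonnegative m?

gcd(1399, 664):
  1399 = 2*664 + 71
  664 = 9*71 + 25
  71 = 2*25 + 21
  25 = 1*21 + 4
  21 = 5*4 + 1
  4 = 4*1
so gcd(1399, 664) = 1.
1 divides 66, so solutions exist.
Back-substitute for Bézout coefficients:
  1 = 21 - 5*4
  ... = 1399*(159) + 664*(-335)
Scale by 66/1 = 66: (m₀, n₀) = (10494, -22110).
General solution: m = 10494 + 664t, n = -22110 - 1399t for integer t.
m ≥ 0: smallest is 10494 mod 664 = 534 (at t = -15), with n = -1125.

534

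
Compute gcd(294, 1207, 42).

1

gcd(1207, 294) = 1  (1207 = 4*294 + 31, 294 = 9*31 + 15, 31 = 2*15 + 1, 15 = 15*1).
gcd(1, 42) = 1.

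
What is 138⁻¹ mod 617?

gcd(617, 138) = 1  (617 = 4·138 + 65, 138 = 2·65 + 8, 65 = 8·8 + 1, 8 = 8·1).
Back-substituting, 138·(-76) + 617·(17) = 1.
So 138·-76 ≡ 1 (mod 617), and -76 mod 617 = 541.

541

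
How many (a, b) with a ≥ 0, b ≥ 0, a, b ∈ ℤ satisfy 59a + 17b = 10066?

gcd(59, 17):
  59 = 3·17 + 8
  17 = 2·8 + 1
  8 = 8·1
so gcd(59, 17) = 1.
Back-substitute for Bézout coefficients:
  1 = 17 - 2·8
  ... = 59·(-2) + 17·(7)
Scale by 10066: one solution is (-20132, 70462). Reduce a mod 17: (13, 547).
General: a = 13 + 17t, b = 547 - 59t.
a ≥ 0 ⇒ t ≥ 0; b ≥ 0 ⇒ t ≤ 9. So t ∈ [0, 9]: 10 solutions.

10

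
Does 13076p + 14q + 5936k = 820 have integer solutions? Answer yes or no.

gcd(13076, 14):
  13076 = 934·14
so gcd(13076, 14) = 14.
gcd(14, 5936) = 14.
14 does not divide 820 (remainder 8), so no integer solutions.

no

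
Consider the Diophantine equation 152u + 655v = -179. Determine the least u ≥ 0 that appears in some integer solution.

gcd(655, 152) = 1  (655 = 4*152 + 47, 152 = 3*47 + 11, 47 = 4*11 + 3, 11 = 3*3 + 2, 3 = 1*2 + 1, 2 = 2*1).
1 divides -179, so solutions exist.
Back-substituting, 152*(-237) + 655*(55) = 1.
Scale by -179/1 = -179: (u₀, v₀) = (42423, -9845).
General solution: u = 42423 + 655t, v = -9845 - 152t for integer t.
u ≥ 0: smallest is 42423 mod 655 = 503 (at t = -64), with v = -117.

503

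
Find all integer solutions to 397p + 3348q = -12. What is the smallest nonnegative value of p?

312

gcd(3348, 397) = 1  (3348 = 8·397 + 172, 397 = 2·172 + 53, 172 = 3·53 + 13, 53 = 4·13 + 1, 13 = 13·1).
1 divides -12, so solutions exist.
Back-substituting, 397·(253) + 3348·(-30) = 1.
Scale by -12/1 = -12: (p₀, q₀) = (-3036, 360).
General solution: p = -3036 + 3348t, q = 360 - 397t for integer t.
p ≥ 0: smallest is -3036 mod 3348 = 312 (at t = 1), with q = -37.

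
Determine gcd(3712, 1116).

4

gcd(3712, 1116):
  3712 = 3·1116 + 364
  1116 = 3·364 + 24
  364 = 15·24 + 4
  24 = 6·4
so gcd(3712, 1116) = 4.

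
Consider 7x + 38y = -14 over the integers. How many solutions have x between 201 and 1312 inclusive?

gcd(38, 7) = 1.
By Bézout, 7×(11) + 38×(-2) = 1.
Particular solution: (36, -7).
General solution: x = 36 + 38t, y = -7 - 7t for integer t.
201 ≤ 36 + 38t ≤ 1312 gives t ∈ [5, 33], which is 29 values.

29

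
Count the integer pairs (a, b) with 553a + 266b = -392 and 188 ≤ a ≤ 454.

7

gcd(553, 266) = 7  (553 = 2*266 + 21, 266 = 12*21 + 14, 21 = 1*14 + 7, 14 = 2*7).
Back-substituting, 553*(13) + 266*(-27) = 7.
Scale by -56: particular solution (-728, 1512); reduce a mod 38: (32, -68).
General solution: a = 32 + 38t, b = -68 - 79t for integer t.
188 ≤ 32 + 38t ≤ 454 gives t ∈ [5, 11], which is 7 values.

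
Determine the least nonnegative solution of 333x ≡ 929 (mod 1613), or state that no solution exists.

gcd(1613, 333) = 1.
1 divides 929, so solutions exist.
By Bézout, 333·(-155) + 1613·(32) = 1.
So 333·(-155) ≡ 1 (mod 1613); multiply by 929: x ≡ -143995 (mod 1613).
Smallest nonnegative: x = -143995 mod 1613 = 1175.

1175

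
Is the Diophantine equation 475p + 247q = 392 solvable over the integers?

gcd(475, 247) = 19.
19 does not divide 392 (remainder 12), so no integer solutions.

no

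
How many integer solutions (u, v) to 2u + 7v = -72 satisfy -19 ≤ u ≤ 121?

gcd(7, 2) = 1  (7 = 3·2 + 1, 2 = 2·1).
Back-substituting, 2·(-3) + 7·(1) = 1.
Scale by -72: particular solution (216, -72); reduce u mod 7: (6, -12).
General solution: u = 6 + 7t, v = -12 - 2t for integer t.
-19 ≤ 6 + 7t ≤ 121 gives t ∈ [-3, 16], which is 20 values.

20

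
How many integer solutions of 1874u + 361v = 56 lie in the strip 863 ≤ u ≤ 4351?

gcd(1874, 361) = 1.
By Bézout, 1874·(-68) + 361·(353) = 1.
Particular solution: (163, -846).
General solution: u = 163 + 361t, v = -846 - 1874t for integer t.
863 ≤ 163 + 361t ≤ 4351 gives t ∈ [2, 11], which is 10 values.

10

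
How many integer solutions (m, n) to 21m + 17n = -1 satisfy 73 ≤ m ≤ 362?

gcd(21, 17):
  21 = 1×17 + 4
  17 = 4×4 + 1
  4 = 4×1
so gcd(21, 17) = 1.
Back-substitute for Bézout coefficients:
  1 = 17 - 4×4
  ... = 21×(-4) + 17×(5)
Scale by -1: particular solution (4, -5); reduce m mod 17: (4, -5).
General solution: m = 4 + 17t, n = -5 - 21t for integer t.
73 ≤ 4 + 17t ≤ 362 gives t ∈ [5, 21], which is 17 values.

17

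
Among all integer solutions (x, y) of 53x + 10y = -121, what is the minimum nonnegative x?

gcd(53, 10):
  53 = 5×10 + 3
  10 = 3×3 + 1
  3 = 3×1
so gcd(53, 10) = 1.
1 divides -121, so solutions exist.
Back-substitute for Bézout coefficients:
  1 = 10 - 3×3
  ... = 53×(-3) + 10×(16)
Scale by -121/1 = -121: (x₀, y₀) = (363, -1936).
General solution: x = 363 + 10t, y = -1936 - 53t for integer t.
x ≥ 0: smallest is 363 mod 10 = 3 (at t = -36), with y = -28.

3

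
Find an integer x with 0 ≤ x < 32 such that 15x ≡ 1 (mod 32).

15

gcd(32, 15) = 1.
By Bézout, 15·(15) + 32·(-7) = 1.
So 15·15 ≡ 1 (mod 32), and 15 mod 32 = 15.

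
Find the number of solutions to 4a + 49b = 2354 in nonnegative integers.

12

gcd(49, 4):
  49 = 12×4 + 1
  4 = 4×1
so gcd(49, 4) = 1.
Back-substitute for Bézout coefficients:
  1 = 49 - 12×4
  ... = 4×(-12) + 49×(1)
Scale by 2354: one solution is (-28248, 2354). Reduce a mod 49: (25, 46).
General: a = 25 + 49t, b = 46 - 4t.
a ≥ 0 ⇒ t ≥ 0; b ≥ 0 ⇒ t ≤ 11. So t ∈ [0, 11]: 12 solutions.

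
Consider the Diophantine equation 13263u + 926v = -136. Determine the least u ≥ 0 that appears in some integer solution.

gcd(13263, 926) = 1.
1 divides -136, so solutions exist.
By Bézout, 13263·(415) + 926·(-5944) = 1.
Scale by -136/1 = -136: (u₀, v₀) = (-56440, 808384).
General solution: u = -56440 + 926t, v = 808384 - 13263t for integer t.
u ≥ 0: smallest is -56440 mod 926 = 46 (at t = 61), with v = -659.

46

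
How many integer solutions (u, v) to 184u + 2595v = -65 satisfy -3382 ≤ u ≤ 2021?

gcd(2595, 184) = 1.
By Bézout, 184×(409) + 2595×(-29) = 1.
Particular solution: (1960, -139).
General solution: u = 1960 + 2595t, v = -139 - 184t for integer t.
-3382 ≤ 1960 + 2595t ≤ 2021 gives t ∈ [-2, 0], which is 3 values.

3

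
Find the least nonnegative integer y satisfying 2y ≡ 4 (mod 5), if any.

2

gcd(5, 2) = 1.
1 divides 4, so solutions exist.
By Bézout, 2·(-2) + 5·(1) = 1.
So 2·(-2) ≡ 1 (mod 5); multiply by 4: y ≡ -8 (mod 5).
Smallest nonnegative: y = -8 mod 5 = 2.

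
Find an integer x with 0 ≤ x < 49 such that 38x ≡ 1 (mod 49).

gcd(49, 38) = 1.
By Bézout, 38×(-9) + 49×(7) = 1.
So 38×-9 ≡ 1 (mod 49), and -9 mod 49 = 40.

40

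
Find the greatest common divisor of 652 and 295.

1

gcd(652, 295) = 1  (652 = 2×295 + 62, 295 = 4×62 + 47, 62 = 1×47 + 15, 47 = 3×15 + 2, 15 = 7×2 + 1, 2 = 2×1).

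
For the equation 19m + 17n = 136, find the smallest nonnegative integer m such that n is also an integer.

gcd(19, 17) = 1.
1 divides 136, so solutions exist.
By Bézout, 19*(-8) + 17*(9) = 1.
Scale by 136/1 = 136: (m₀, n₀) = (-1088, 1224).
General solution: m = -1088 + 17t, n = 1224 - 19t for integer t.
m ≥ 0: smallest is -1088 mod 17 = 0 (at t = 64), with n = 8.

0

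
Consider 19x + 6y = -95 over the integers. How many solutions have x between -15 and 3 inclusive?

3

gcd(19, 6) = 1.
By Bézout, 19×(1) + 6×(-3) = 1.
Particular solution: (1, -19).
General solution: x = 1 + 6t, y = -19 - 19t for integer t.
-15 ≤ 1 + 6t ≤ 3 gives t ∈ [-2, 0], which is 3 values.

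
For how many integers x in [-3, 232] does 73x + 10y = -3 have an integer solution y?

gcd(73, 10) = 1.
By Bézout, 73×(-3) + 10×(22) = 1.
Particular solution: (9, -66).
General solution: x = 9 + 10t, y = -66 - 73t for integer t.
-3 ≤ 9 + 10t ≤ 232 gives t ∈ [-1, 22], which is 24 values.

24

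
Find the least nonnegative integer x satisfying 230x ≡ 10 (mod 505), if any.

gcd(505, 230) = 5.
5 divides 10, so solutions exist.
By Bézout, 230*(11) + 505*(-5) = 5.
So 230*(11) ≡ 5 (mod 505); multiply by 2: x ≡ 22 (mod 101).
Smallest nonnegative: x = 22 mod 101 = 22.

22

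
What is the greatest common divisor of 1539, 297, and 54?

gcd(1539, 297) = 27  (1539 = 5×297 + 54, 297 = 5×54 + 27, 54 = 2×27).
gcd(27, 54) = 27.

27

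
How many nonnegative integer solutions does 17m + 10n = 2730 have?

17

gcd(17, 10):
  17 = 1×10 + 7
  10 = 1×7 + 3
  7 = 2×3 + 1
  3 = 3×1
so gcd(17, 10) = 1.
Back-substitute for Bézout coefficients:
  1 = 7 - 2×3
  ... = 17×(3) + 10×(-5)
Scale by 2730: one solution is (8190, -13650). Reduce m mod 10: (0, 273).
General: m = 0 + 10t, n = 273 - 17t.
m ≥ 0 ⇒ t ≥ 0; n ≥ 0 ⇒ t ≤ 16. So t ∈ [0, 16]: 17 solutions.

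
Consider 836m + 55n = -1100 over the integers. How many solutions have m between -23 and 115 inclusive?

gcd(836, 55):
  836 = 15*55 + 11
  55 = 5*11
so gcd(836, 55) = 11.
Back-substitute for Bézout coefficients:
  11 = 836 - 15*55
  ... = 836*(1) + 55*(-15)
Scale by -100: particular solution (-100, 1500); reduce m mod 5: (0, -20).
General solution: m = 0 + 5t, n = -20 - 76t for integer t.
-23 ≤ 0 + 5t ≤ 115 gives t ∈ [-4, 23], which is 28 values.

28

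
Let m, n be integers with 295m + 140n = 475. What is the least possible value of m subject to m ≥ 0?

gcd(295, 140) = 5  (295 = 2·140 + 15, 140 = 9·15 + 5, 15 = 3·5).
5 divides 475, so solutions exist.
Back-substituting, 295·(-9) + 140·(19) = 5.
Scale by 475/5 = 95: (m₀, n₀) = (-855, 1805).
General solution: m = -855 + 28t, n = 1805 - 59t for integer t.
m ≥ 0: smallest is -855 mod 28 = 13 (at t = 31), with n = -24.

13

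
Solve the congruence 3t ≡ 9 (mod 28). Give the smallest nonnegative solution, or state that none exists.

gcd(28, 3) = 1  (28 = 9×3 + 1, 3 = 3×1).
1 divides 9, so solutions exist.
Back-substituting, 3×(-9) + 28×(1) = 1.
So 3×(-9) ≡ 1 (mod 28); multiply by 9: t ≡ -81 (mod 28).
Smallest nonnegative: t = -81 mod 28 = 3.

3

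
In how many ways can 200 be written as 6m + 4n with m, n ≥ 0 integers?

17

gcd(6, 4) = 2  (6 = 1·4 + 2, 4 = 2·2).
Back-substituting, 6·(1) + 4·(-1) = 2.
Scale by 100: one solution is (100, -100). Reduce m mod 2: (0, 50).
General: m = 0 + 2t, n = 50 - 3t.
m ≥ 0 ⇒ t ≥ 0; n ≥ 0 ⇒ t ≤ 16. So t ∈ [0, 16]: 17 solutions.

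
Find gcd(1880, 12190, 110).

gcd(12190, 1880) = 10.
gcd(10, 110) = 10.

10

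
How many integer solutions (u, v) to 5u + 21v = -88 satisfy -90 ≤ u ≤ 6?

5

gcd(21, 5):
  21 = 4×5 + 1
  5 = 5×1
so gcd(21, 5) = 1.
Back-substitute for Bézout coefficients:
  1 = 21 - 4×5
  ... = 5×(-4) + 21×(1)
Scale by -88: particular solution (352, -88); reduce u mod 21: (16, -8).
General solution: u = 16 + 21t, v = -8 - 5t for integer t.
-90 ≤ 16 + 21t ≤ 6 gives t ∈ [-5, -1], which is 5 values.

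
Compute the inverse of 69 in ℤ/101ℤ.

41

gcd(101, 69) = 1  (101 = 1·69 + 32, 69 = 2·32 + 5, 32 = 6·5 + 2, 5 = 2·2 + 1, 2 = 2·1).
Back-substituting, 69·(41) + 101·(-28) = 1.
So 69·41 ≡ 1 (mod 101), and 41 mod 101 = 41.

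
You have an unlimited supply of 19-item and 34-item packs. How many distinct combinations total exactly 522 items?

Need nonnegative integers with 19j + 34k = 522.
gcd(19, 34) = 1, and 19·(9) + 34·(-5) = 1.
So (j₀, k₀) = (4698, -2610); general j = 4698 + 34t, k = -2610 - 19t.
j ≥ 0 ⇒ t ≥ -138; k ≥ 0 ⇒ t ≤ -138. That's 1 value of t.

1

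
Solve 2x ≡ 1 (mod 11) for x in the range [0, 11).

gcd(11, 2) = 1.
By Bézout, 2*(-5) + 11*(1) = 1.
So 2*-5 ≡ 1 (mod 11), and -5 mod 11 = 6.

6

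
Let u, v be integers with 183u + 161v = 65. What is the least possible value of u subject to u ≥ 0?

142

gcd(183, 161):
  183 = 1×161 + 22
  161 = 7×22 + 7
  22 = 3×7 + 1
  7 = 7×1
so gcd(183, 161) = 1.
1 divides 65, so solutions exist.
Back-substitute for Bézout coefficients:
  1 = 22 - 3×7
  ... = 183×(22) + 161×(-25)
Scale by 65/1 = 65: (u₀, v₀) = (1430, -1625).
General solution: u = 1430 + 161t, v = -1625 - 183t for integer t.
u ≥ 0: smallest is 1430 mod 161 = 142 (at t = -8), with v = -161.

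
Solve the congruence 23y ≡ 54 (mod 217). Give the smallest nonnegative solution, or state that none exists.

gcd(217, 23) = 1  (217 = 9·23 + 10, 23 = 2·10 + 3, 10 = 3·3 + 1, 3 = 3·1).
1 divides 54, so solutions exist.
Back-substituting, 23·(-66) + 217·(7) = 1.
So 23·(-66) ≡ 1 (mod 217); multiply by 54: y ≡ -3564 (mod 217).
Smallest nonnegative: y = -3564 mod 217 = 125.

125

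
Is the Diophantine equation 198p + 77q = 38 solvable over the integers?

gcd(198, 77) = 11  (198 = 2·77 + 44, 77 = 1·44 + 33, 44 = 1·33 + 11, 33 = 3·11).
11 does not divide 38 (remainder 5), so no integer solutions.

no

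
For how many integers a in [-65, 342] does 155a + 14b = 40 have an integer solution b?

gcd(155, 14) = 1  (155 = 11·14 + 1, 14 = 14·1).
Back-substituting, 155·(1) + 14·(-11) = 1.
Scale by 40: particular solution (40, -440); reduce a mod 14: (12, -130).
General solution: a = 12 + 14t, b = -130 - 155t for integer t.
-65 ≤ 12 + 14t ≤ 342 gives t ∈ [-5, 23], which is 29 values.

29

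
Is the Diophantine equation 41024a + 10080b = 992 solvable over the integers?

yes

gcd(41024, 10080) = 32.
32 divides 992, so integer solutions exist.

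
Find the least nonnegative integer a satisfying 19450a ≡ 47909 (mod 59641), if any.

gcd(59641, 19450):
  59641 = 3·19450 + 1291
  19450 = 15·1291 + 85
  1291 = 15·85 + 16
  85 = 5·16 + 5
  16 = 3·5 + 1
  5 = 5·1
so gcd(59641, 19450) = 1.
1 divides 47909, so solutions exist.
Back-substitute for Bézout coefficients:
  1 = 16 - 3·5
  ... = 19450·(-11226) + 59641·(3661)
So 19450·(-11226) ≡ 1 (mod 59641); multiply by 47909: a ≡ -537826434 (mod 59641).
Smallest nonnegative: a = -537826434 mod 59641 = 16104.

16104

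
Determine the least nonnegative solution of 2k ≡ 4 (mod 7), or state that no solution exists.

2

gcd(7, 2) = 1.
1 divides 4, so solutions exist.
By Bézout, 2·(-3) + 7·(1) = 1.
So 2·(-3) ≡ 1 (mod 7); multiply by 4: k ≡ -12 (mod 7).
Smallest nonnegative: k = -12 mod 7 = 2.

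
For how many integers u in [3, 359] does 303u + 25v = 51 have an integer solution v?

gcd(303, 25) = 1  (303 = 12*25 + 3, 25 = 8*3 + 1, 3 = 3*1).
Back-substituting, 303*(-8) + 25*(97) = 1.
Scale by 51: particular solution (-408, 4947); reduce u mod 25: (17, -204).
General solution: u = 17 + 25t, v = -204 - 303t for integer t.
3 ≤ 17 + 25t ≤ 359 gives t ∈ [0, 13], which is 14 values.

14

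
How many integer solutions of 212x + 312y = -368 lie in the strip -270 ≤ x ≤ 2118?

gcd(312, 212) = 4  (312 = 1*212 + 100, 212 = 2*100 + 12, 100 = 8*12 + 4, 12 = 3*4).
Back-substituting, 212*(-25) + 312*(17) = 4.
Scale by -92: particular solution (2300, -1564); reduce x mod 78: (38, -27).
General solution: x = 38 + 78t, y = -27 - 53t for integer t.
-270 ≤ 38 + 78t ≤ 2118 gives t ∈ [-3, 26], which is 30 values.

30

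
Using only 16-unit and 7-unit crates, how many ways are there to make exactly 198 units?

Need nonnegative integers with 16j + 7k = 198.
gcd(16, 7) = 1, and 16·(-3) + 7·(7) = 1.
So (j₀, k₀) = (-594, 1386); general j = -594 + 7t, k = 1386 - 16t.
j ≥ 0 ⇒ t ≥ 85; k ≥ 0 ⇒ t ≤ 86. That's 2 values of t.

2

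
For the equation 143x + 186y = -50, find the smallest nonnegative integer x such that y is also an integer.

gcd(186, 143):
  186 = 1*143 + 43
  143 = 3*43 + 14
  43 = 3*14 + 1
  14 = 14*1
so gcd(186, 143) = 1.
1 divides -50, so solutions exist.
Back-substitute for Bézout coefficients:
  1 = 43 - 3*14
  ... = 143*(-13) + 186*(10)
Scale by -50/1 = -50: (x₀, y₀) = (650, -500).
General solution: x = 650 + 186t, y = -500 - 143t for integer t.
x ≥ 0: smallest is 650 mod 186 = 92 (at t = -3), with y = -71.

92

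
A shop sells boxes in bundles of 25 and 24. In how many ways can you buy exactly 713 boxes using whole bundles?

Need nonnegative integers with 25j + 24k = 713.
gcd(25, 24) = 1, and 25·(1) + 24·(-1) = 1.
So (j₀, k₀) = (713, -713); general j = 713 + 24t, k = -713 - 25t.
j ≥ 0 ⇒ t ≥ -29; k ≥ 0 ⇒ t ≤ -29. That's 1 value of t.

1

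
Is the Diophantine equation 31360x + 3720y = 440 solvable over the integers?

gcd(31360, 3720) = 40  (31360 = 8·3720 + 1600, 3720 = 2·1600 + 520, 1600 = 3·520 + 40, 520 = 13·40).
40 divides 440, so integer solutions exist.

yes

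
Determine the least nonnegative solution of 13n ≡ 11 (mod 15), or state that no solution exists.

gcd(15, 13):
  15 = 1×13 + 2
  13 = 6×2 + 1
  2 = 2×1
so gcd(15, 13) = 1.
1 divides 11, so solutions exist.
Back-substitute for Bézout coefficients:
  1 = 13 - 6×2
  ... = 13×(7) + 15×(-6)
So 13×(7) ≡ 1 (mod 15); multiply by 11: n ≡ 77 (mod 15).
Smallest nonnegative: n = 77 mod 15 = 2.

2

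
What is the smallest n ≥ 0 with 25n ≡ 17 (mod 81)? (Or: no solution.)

gcd(81, 25):
  81 = 3×25 + 6
  25 = 4×6 + 1
  6 = 6×1
so gcd(81, 25) = 1.
1 divides 17, so solutions exist.
Back-substitute for Bézout coefficients:
  1 = 25 - 4×6
  ... = 25×(13) + 81×(-4)
So 25×(13) ≡ 1 (mod 81); multiply by 17: n ≡ 221 (mod 81).
Smallest nonnegative: n = 221 mod 81 = 59.

59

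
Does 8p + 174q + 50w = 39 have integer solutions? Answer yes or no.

no

gcd(174, 8) = 2.
gcd(2, 50) = 2.
2 does not divide 39 (remainder 1), so no integer solutions.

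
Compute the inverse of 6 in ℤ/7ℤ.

gcd(7, 6) = 1.
By Bézout, 6×(-1) + 7×(1) = 1.
So 6×-1 ≡ 1 (mod 7), and -1 mod 7 = 6.

6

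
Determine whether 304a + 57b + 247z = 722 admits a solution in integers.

yes

gcd(304, 57) = 19  (304 = 5*57 + 19, 57 = 3*19).
gcd(19, 247) = 19.
19 divides 722, so integer solutions exist.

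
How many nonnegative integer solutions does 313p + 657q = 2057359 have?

10

gcd(657, 313):
  657 = 2*313 + 31
  313 = 10*31 + 3
  31 = 10*3 + 1
  3 = 3*1
so gcd(657, 313) = 1.
Back-substitute for Bézout coefficients:
  1 = 31 - 10*3
  ... = 313*(-212) + 657*(101)
Scale by 2057359: one solution is (-436160108, 207793259). Reduce p mod 657: (511, 2888).
General: p = 511 + 657t, q = 2888 - 313t.
p ≥ 0 ⇒ t ≥ 0; q ≥ 0 ⇒ t ≤ 9. So t ∈ [0, 9]: 10 solutions.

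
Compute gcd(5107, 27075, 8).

1

gcd(27075, 5107):
  27075 = 5×5107 + 1540
  5107 = 3×1540 + 487
  1540 = 3×487 + 79
  487 = 6×79 + 13
  79 = 6×13 + 1
  13 = 13×1
so gcd(27075, 5107) = 1.
gcd(1, 8) = 1.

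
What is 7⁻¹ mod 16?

7

gcd(16, 7) = 1  (16 = 2·7 + 2, 7 = 3·2 + 1, 2 = 2·1).
Back-substituting, 7·(7) + 16·(-3) = 1.
So 7·7 ≡ 1 (mod 16), and 7 mod 16 = 7.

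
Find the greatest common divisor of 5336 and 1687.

1

gcd(5336, 1687):
  5336 = 3·1687 + 275
  1687 = 6·275 + 37
  275 = 7·37 + 16
  37 = 2·16 + 5
  16 = 3·5 + 1
  5 = 5·1
so gcd(5336, 1687) = 1.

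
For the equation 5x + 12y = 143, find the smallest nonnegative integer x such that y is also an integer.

gcd(12, 5):
  12 = 2×5 + 2
  5 = 2×2 + 1
  2 = 2×1
so gcd(12, 5) = 1.
1 divides 143, so solutions exist.
Back-substitute for Bézout coefficients:
  1 = 5 - 2×2
  ... = 5×(5) + 12×(-2)
Scale by 143/1 = 143: (x₀, y₀) = (715, -286).
General solution: x = 715 + 12t, y = -286 - 5t for integer t.
x ≥ 0: smallest is 715 mod 12 = 7 (at t = -59), with y = 9.

7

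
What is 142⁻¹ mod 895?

208

gcd(895, 142):
  895 = 6·142 + 43
  142 = 3·43 + 13
  43 = 3·13 + 4
  13 = 3·4 + 1
  4 = 4·1
so gcd(895, 142) = 1.
Back-substitute for Bézout coefficients:
  1 = 13 - 3·4
  ... = 142·(208) + 895·(-33)
So 142·208 ≡ 1 (mod 895), and 208 mod 895 = 208.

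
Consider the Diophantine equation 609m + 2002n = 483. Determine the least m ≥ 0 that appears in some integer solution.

gcd(2002, 609) = 7  (2002 = 3×609 + 175, 609 = 3×175 + 84, 175 = 2×84 + 7, 84 = 12×7).
7 divides 483, so solutions exist.
Back-substituting, 609×(-23) + 2002×(7) = 7.
Scale by 483/7 = 69: (m₀, n₀) = (-1587, 483).
General solution: m = -1587 + 286t, n = 483 - 87t for integer t.
m ≥ 0: smallest is -1587 mod 286 = 129 (at t = 6), with n = -39.

129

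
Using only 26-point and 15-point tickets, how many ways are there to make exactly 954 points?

Need nonnegative integers with 26j + 15k = 954.
gcd(26, 15) = 1, and 26·(-4) + 15·(7) = 1.
So (j₀, k₀) = (-3816, 6678); general j = -3816 + 15t, k = 6678 - 26t.
j ≥ 0 ⇒ t ≥ 255; k ≥ 0 ⇒ t ≤ 256. That's 2 values of t.

2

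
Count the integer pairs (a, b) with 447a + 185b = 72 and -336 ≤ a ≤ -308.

1

gcd(447, 185):
  447 = 2×185 + 77
  185 = 2×77 + 31
  77 = 2×31 + 15
  31 = 2×15 + 1
  15 = 15×1
so gcd(447, 185) = 1.
Back-substitute for Bézout coefficients:
  1 = 31 - 2×15
  ... = 447×(-12) + 185×(29)
Scale by 72: particular solution (-864, 2088); reduce a mod 185: (61, -147).
General solution: a = 61 + 185t, b = -147 - 447t for integer t.
-336 ≤ 61 + 185t ≤ -308 gives t ∈ [-2, -2], which is 1 value.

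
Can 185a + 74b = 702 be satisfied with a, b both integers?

gcd(185, 74):
  185 = 2×74 + 37
  74 = 2×37
so gcd(185, 74) = 37.
37 does not divide 702 (remainder 36), so no integer solutions.

no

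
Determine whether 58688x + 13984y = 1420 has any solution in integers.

gcd(58688, 13984) = 32  (58688 = 4·13984 + 2752, 13984 = 5·2752 + 224, 2752 = 12·224 + 64, 224 = 3·64 + 32, 64 = 2·32).
32 does not divide 1420 (remainder 12), so no integer solutions.

no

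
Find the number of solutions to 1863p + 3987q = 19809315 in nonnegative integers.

24

gcd(3987, 1863) = 9.
By Bézout, 1863×(-107) + 3987×(50) = 9.
One solution: (16, 4961).
General: p = 16 + 443t, q = 4961 - 207t.
p ≥ 0 ⇒ t ≥ 0; q ≥ 0 ⇒ t ≤ 23. So t ∈ [0, 23]: 24 solutions.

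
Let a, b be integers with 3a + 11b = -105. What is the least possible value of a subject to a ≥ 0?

9

gcd(11, 3) = 1  (11 = 3×3 + 2, 3 = 1×2 + 1, 2 = 2×1).
1 divides -105, so solutions exist.
Back-substituting, 3×(4) + 11×(-1) = 1.
Scale by -105/1 = -105: (a₀, b₀) = (-420, 105).
General solution: a = -420 + 11t, b = 105 - 3t for integer t.
a ≥ 0: smallest is -420 mod 11 = 9 (at t = 39), with b = -12.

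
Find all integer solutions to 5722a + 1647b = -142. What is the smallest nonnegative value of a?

gcd(5722, 1647):
  5722 = 3*1647 + 781
  1647 = 2*781 + 85
  781 = 9*85 + 16
  85 = 5*16 + 5
  16 = 3*5 + 1
  5 = 5*1
so gcd(5722, 1647) = 1.
1 divides -142, so solutions exist.
Back-substitute for Bézout coefficients:
  1 = 16 - 3*5
  ... = 5722*(310) + 1647*(-1077)
Scale by -142/1 = -142: (a₀, b₀) = (-44020, 152934).
General solution: a = -44020 + 1647t, b = 152934 - 5722t for integer t.
a ≥ 0: smallest is -44020 mod 1647 = 449 (at t = 27), with b = -1560.

449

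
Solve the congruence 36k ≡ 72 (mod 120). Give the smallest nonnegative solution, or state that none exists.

gcd(120, 36) = 12  (120 = 3*36 + 12, 36 = 3*12).
12 divides 72, so solutions exist.
Back-substituting, 36*(-3) + 120*(1) = 12.
So 36*(-3) ≡ 12 (mod 120); multiply by 6: k ≡ -18 (mod 10).
Smallest nonnegative: k = -18 mod 10 = 2.

2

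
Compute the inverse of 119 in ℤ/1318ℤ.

gcd(1318, 119) = 1  (1318 = 11×119 + 9, 119 = 13×9 + 2, 9 = 4×2 + 1, 2 = 2×1).
Back-substituting, 119×(-587) + 1318×(53) = 1.
So 119×-587 ≡ 1 (mod 1318), and -587 mod 1318 = 731.

731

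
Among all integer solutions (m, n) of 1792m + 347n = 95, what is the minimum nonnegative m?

gcd(1792, 347):
  1792 = 5*347 + 57
  347 = 6*57 + 5
  57 = 11*5 + 2
  5 = 2*2 + 1
  2 = 2*1
so gcd(1792, 347) = 1.
1 divides 95, so solutions exist.
Back-substitute for Bézout coefficients:
  1 = 5 - 2*2
  ... = 1792*(-140) + 347*(723)
Scale by 95/1 = 95: (m₀, n₀) = (-13300, 68685).
General solution: m = -13300 + 347t, n = 68685 - 1792t for integer t.
m ≥ 0: smallest is -13300 mod 347 = 233 (at t = 39), with n = -1203.

233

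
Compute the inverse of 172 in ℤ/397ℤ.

367

gcd(397, 172) = 1  (397 = 2×172 + 53, 172 = 3×53 + 13, 53 = 4×13 + 1, 13 = 13×1).
Back-substituting, 172×(-30) + 397×(13) = 1.
So 172×-30 ≡ 1 (mod 397), and -30 mod 397 = 367.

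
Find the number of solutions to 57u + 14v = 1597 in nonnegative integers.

gcd(57, 14):
  57 = 4·14 + 1
  14 = 14·1
so gcd(57, 14) = 1.
Back-substitute for Bézout coefficients:
  1 = 57 - 4·14
  ... = 57·(1) + 14·(-4)
Scale by 1597: one solution is (1597, -6388). Reduce u mod 14: (1, 110).
General: u = 1 + 14t, v = 110 - 57t.
u ≥ 0 ⇒ t ≥ 0; v ≥ 0 ⇒ t ≤ 1. So t ∈ [0, 1]: 2 solutions.

2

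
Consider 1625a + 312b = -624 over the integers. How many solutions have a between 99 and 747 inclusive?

gcd(1625, 312):
  1625 = 5*312 + 65
  312 = 4*65 + 52
  65 = 1*52 + 13
  52 = 4*13
so gcd(1625, 312) = 13.
Back-substitute for Bézout coefficients:
  13 = 65 - 1*52
  ... = 1625*(5) + 312*(-26)
Scale by -48: particular solution (-240, 1248); reduce a mod 24: (0, -2).
General solution: a = 0 + 24t, b = -2 - 125t for integer t.
99 ≤ 0 + 24t ≤ 747 gives t ∈ [5, 31], which is 27 values.

27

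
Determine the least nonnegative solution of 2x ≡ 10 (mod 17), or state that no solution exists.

gcd(17, 2) = 1.
1 divides 10, so solutions exist.
By Bézout, 2×(-8) + 17×(1) = 1.
So 2×(-8) ≡ 1 (mod 17); multiply by 10: x ≡ -80 (mod 17).
Smallest nonnegative: x = -80 mod 17 = 5.

5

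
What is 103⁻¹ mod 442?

103

gcd(442, 103) = 1.
By Bézout, 103·(103) + 442·(-24) = 1.
So 103·103 ≡ 1 (mod 442), and 103 mod 442 = 103.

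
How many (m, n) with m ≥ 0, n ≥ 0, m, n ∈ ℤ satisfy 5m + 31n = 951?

gcd(31, 5) = 1.
By Bézout, 5×(-6) + 31×(1) = 1.
One solution: (29, 26).
General: m = 29 + 31t, n = 26 - 5t.
m ≥ 0 ⇒ t ≥ 0; n ≥ 0 ⇒ t ≤ 5. So t ∈ [0, 5]: 6 solutions.

6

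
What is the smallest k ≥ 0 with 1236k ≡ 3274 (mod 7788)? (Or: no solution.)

gcd(7788, 1236) = 12.
12 does not divide 3274, so the congruence has no solution.

no solution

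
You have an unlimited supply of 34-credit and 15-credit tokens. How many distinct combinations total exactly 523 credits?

1

Need nonnegative integers with 34j + 15k = 523.
gcd(34, 15) = 1, and 34·(4) + 15·(-9) = 1.
So (j₀, k₀) = (2092, -4707); general j = 2092 + 15t, k = -4707 - 34t.
j ≥ 0 ⇒ t ≥ -139; k ≥ 0 ⇒ t ≤ -139. That's 1 value of t.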